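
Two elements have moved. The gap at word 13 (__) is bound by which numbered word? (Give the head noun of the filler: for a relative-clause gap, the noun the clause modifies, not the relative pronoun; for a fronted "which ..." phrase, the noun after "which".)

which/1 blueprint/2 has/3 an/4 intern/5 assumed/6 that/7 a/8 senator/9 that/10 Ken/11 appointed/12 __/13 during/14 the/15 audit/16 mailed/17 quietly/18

9

The marked gap is inside the relative clause, the direct object of "appointed".
Its filler is the head noun "senator" (via "that"), at word 9.
(The other dependency links word 2 to a gap after word 17.)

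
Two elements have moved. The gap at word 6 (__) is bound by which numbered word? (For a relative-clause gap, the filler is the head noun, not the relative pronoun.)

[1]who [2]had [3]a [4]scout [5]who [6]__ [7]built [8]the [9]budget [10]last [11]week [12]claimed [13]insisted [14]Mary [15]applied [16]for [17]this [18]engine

The marked gap is inside the relative clause, the subject of "built".
Its filler is the head noun "scout" (via "who"), at word 4.
(The other dependency links word 1 to a gap after word 12.)

4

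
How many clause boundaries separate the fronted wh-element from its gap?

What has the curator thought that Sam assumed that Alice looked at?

2

"what" is extracted from the PP object of "looked".
Boundaries crossed, outermost first: [that], [that] — 2 in total.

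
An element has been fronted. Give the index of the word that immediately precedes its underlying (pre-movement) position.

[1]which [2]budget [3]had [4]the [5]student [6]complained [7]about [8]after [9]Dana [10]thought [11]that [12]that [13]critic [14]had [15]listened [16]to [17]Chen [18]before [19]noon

The displaced element is "which budget" (word 2).
It functions as the object of the preposition "about" of "complained", so the gap sits immediately after word 7 ("about").
Base order: The student had complained about which budget after Dana thought that that critic had listened to Chen before noon.

7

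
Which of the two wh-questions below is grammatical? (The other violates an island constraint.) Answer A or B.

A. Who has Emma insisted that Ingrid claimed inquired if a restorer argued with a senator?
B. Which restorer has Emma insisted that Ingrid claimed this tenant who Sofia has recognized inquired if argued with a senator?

A

In B, the wh-phrase is extracted from inside a wh-island (introduced by "if"), which blocks movement.
In A, the extraction path crosses only that-complement boundaries, which are transparent.
So A is grammatical.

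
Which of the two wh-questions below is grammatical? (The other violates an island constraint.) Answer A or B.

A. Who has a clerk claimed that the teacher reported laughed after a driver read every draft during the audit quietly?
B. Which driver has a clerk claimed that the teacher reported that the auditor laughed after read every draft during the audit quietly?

A

In B, the wh-phrase is extracted from inside an adjunct island (introduced by "after"), which blocks movement.
In A, the extraction path crosses only that-complement boundaries, which are transparent.
So A is grammatical.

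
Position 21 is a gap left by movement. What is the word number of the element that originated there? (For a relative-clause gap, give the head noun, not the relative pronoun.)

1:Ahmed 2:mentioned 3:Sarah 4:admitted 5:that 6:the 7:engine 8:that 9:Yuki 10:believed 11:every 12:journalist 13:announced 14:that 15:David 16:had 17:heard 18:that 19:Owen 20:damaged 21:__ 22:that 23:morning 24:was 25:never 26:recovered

7

The gap at 21 is the object of "damaged", inside a relative clause.
The relative pronoun is "that" (word 8); it is bound by the head noun immediately before it.
Its filler is the head noun "engine", at word 7.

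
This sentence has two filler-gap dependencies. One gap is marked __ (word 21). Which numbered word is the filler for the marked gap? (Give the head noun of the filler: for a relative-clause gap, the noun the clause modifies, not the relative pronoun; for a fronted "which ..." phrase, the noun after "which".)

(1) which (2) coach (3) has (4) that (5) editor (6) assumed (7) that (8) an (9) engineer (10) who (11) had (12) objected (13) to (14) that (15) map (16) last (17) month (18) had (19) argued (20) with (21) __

2

The marked gap is the object of the preposition "with" of "argued".
Its filler is the fronted wh-phrase "which coach", at word 2.
(The other dependency links word 9 to a gap after word 10.)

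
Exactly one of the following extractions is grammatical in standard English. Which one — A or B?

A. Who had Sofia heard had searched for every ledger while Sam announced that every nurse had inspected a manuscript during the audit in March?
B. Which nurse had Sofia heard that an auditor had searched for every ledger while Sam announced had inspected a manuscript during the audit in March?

In B, the wh-phrase is extracted from inside an adjunct island (introduced by "while"), which blocks movement.
In A, the extraction path crosses only that-complement boundaries, which are transparent.
So A is grammatical.

A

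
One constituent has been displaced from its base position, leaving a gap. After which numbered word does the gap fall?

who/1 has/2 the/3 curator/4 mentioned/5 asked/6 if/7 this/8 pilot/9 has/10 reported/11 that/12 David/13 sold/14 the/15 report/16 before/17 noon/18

5

The displaced element is "who" (word 1).
It is linked across 1 clause boundary (Ø).
It functions as the subject of "asked", so the gap sits immediately after word 5 ("mentioned").
Base order: The curator has mentioned that who asked if this pilot has reported that David sold the report before noon.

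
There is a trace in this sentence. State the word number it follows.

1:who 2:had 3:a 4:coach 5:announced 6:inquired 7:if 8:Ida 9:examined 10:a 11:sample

The displaced element is "who" (word 1).
It is linked across 1 clause boundary (Ø).
It functions as the subject of "inquired", so the gap sits immediately after word 5 ("announced").
Base order: A coach had announced that who inquired if Ida examined a sample.

5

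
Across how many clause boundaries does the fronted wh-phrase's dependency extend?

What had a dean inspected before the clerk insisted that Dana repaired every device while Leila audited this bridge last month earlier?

"what" originates inside the matrix clause — no clause boundary is crossed.

0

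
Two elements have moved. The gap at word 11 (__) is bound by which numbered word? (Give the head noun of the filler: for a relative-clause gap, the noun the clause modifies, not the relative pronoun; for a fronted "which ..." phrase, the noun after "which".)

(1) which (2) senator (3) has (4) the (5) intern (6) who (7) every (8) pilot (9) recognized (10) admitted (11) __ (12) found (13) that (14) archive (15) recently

2

The marked gap is the subject of "found".
Its filler is the fronted wh-phrase "which senator", at word 2.
(The other dependency links word 5 to a gap after word 9.)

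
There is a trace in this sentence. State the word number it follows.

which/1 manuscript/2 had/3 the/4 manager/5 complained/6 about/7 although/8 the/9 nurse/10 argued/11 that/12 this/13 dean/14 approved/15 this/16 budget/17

The displaced element is "which manuscript" (word 2).
It functions as the object of the preposition "about" of "complained", so the gap sits immediately after word 7 ("about").
Base order: The manager had complained about which manuscript although the nurse argued that this dean approved this budget.

7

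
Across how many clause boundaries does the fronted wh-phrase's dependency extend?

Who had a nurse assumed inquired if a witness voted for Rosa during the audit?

"who" is extracted from the subject of "inquired".
Boundaries crossed, outermost first: [Ø] — 1 in total.

1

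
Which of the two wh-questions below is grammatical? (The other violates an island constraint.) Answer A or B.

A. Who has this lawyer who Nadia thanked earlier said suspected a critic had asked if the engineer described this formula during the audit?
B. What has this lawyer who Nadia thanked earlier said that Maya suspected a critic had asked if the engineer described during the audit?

In B, the wh-phrase is extracted from inside a wh-island (introduced by "if"), which blocks movement.
In A, the extraction path crosses only that-complement boundaries, which are transparent.
So A is grammatical.

A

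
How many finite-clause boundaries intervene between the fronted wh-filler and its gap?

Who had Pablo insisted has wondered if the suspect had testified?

1

"who" is extracted from the subject of "wondered".
Boundaries crossed, outermost first: [Ø] — 1 in total.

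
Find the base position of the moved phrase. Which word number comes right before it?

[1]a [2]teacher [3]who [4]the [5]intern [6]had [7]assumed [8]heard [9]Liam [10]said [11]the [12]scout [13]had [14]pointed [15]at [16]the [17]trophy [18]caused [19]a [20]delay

The displaced element is "a teacher" (word 2).
It is linked across 1 clause boundary (Ø).
It functions as the subject of "heard", so the gap sits immediately after word 7 ("assumed").
Base order: The intern had assumed a teacher heard Liam said the scout had pointed at the trophy.

7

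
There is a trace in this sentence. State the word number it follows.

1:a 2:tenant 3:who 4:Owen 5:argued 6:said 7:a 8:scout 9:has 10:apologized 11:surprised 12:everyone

The displaced element is "a tenant" (word 2).
It is linked across 1 clause boundary (Ø).
It functions as the subject of "said", so the gap sits immediately after word 5 ("argued").
Base order: Owen argued that a tenant said a scout has apologized.

5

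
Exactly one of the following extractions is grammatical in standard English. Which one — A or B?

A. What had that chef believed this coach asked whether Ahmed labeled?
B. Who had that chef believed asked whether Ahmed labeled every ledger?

In A, the wh-phrase is extracted from inside a wh-island (introduced by "whether"), which blocks movement.
In B, the extraction path crosses only that-complement boundaries, which are transparent.
So B is grammatical.

B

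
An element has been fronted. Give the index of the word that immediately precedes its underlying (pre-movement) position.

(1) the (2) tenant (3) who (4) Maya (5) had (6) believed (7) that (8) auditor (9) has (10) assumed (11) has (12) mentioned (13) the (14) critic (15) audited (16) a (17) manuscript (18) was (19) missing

The displaced element is "the tenant" (word 2).
It is linked across 2 clause boundaries (Ø → Ø).
It functions as the subject of "mentioned", so the gap sits immediately after word 10 ("assumed").
Base order: Maya had believed that auditor has assumed that the tenant has mentioned the critic audited a manuscript.

10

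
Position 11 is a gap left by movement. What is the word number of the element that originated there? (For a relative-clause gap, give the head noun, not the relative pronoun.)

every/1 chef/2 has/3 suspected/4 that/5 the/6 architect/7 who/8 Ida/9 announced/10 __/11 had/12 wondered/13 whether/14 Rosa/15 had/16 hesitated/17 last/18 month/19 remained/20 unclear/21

The gap at 11 is the subject of "wondered", inside a relative clause.
The relative pronoun is "who" (word 8); it is bound by the head noun immediately before it.
Its filler is the head noun "architect", at word 7.

7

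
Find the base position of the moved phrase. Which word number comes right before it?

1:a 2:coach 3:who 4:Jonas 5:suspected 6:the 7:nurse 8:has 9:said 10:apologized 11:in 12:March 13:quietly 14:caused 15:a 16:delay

9

The displaced element is "a coach" (word 2).
It is linked across 2 clause boundaries (Ø → Ø).
It functions as the subject of "apologized", so the gap sits immediately after word 9 ("said").
Base order: Jonas suspected the nurse has said that a coach apologized in March quietly.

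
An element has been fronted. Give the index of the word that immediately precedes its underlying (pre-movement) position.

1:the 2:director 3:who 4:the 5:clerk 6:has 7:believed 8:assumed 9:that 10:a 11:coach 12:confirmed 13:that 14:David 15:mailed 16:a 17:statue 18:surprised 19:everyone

The displaced element is "the director" (word 2).
It is linked across 1 clause boundary (Ø).
It functions as the subject of "assumed", so the gap sits immediately after word 7 ("believed").
Base order: The clerk has believed that the director assumed that a coach confirmed that David mailed a statue.

7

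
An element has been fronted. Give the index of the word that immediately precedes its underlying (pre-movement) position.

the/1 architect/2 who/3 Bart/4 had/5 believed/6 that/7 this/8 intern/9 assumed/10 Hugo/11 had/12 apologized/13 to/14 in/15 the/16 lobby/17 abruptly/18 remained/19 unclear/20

14

The displaced element is "the architect" (word 2).
It is linked across 2 clause boundaries (that → Ø).
It functions as the object of the preposition "to" of "apologized", so the gap sits immediately after word 14 ("to").
Base order: Bart had believed that this intern assumed Hugo had apologized to the architect in the lobby abruptly.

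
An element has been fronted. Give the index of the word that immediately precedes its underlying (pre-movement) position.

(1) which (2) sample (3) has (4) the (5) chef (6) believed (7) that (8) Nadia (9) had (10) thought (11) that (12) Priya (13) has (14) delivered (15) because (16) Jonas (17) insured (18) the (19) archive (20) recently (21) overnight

14

The displaced element is "which sample" (word 2).
It is linked across 2 clause boundaries (that → that).
It functions as the direct object of "delivered", so the gap sits immediately after word 14 ("delivered").
Base order: The chef has believed that Nadia had thought that Priya has delivered which sample because Jonas insured the archive recently overnight.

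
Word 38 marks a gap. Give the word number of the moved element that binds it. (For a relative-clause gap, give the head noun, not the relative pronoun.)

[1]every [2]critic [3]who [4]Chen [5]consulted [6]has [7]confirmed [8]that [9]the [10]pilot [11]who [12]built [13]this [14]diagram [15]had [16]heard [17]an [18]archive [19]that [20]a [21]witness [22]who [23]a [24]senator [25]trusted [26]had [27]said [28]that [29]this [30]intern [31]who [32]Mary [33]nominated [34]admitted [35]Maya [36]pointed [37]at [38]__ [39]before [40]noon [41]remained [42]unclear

18

The gap at 38 is the prepositional object of "pointed", inside a relative clause.
The relative pronoun is "that" (word 19); it is bound by the head noun immediately before it.
Its filler is the head noun "archive", at word 18.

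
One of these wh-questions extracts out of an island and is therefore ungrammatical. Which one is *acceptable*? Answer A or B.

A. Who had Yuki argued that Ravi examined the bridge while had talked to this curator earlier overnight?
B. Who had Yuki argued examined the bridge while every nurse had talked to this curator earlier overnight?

In A, the wh-phrase is extracted from inside an adjunct island (introduced by "while"), which blocks movement.
In B, the extraction path crosses only that-complement boundaries, which are transparent.
So B is grammatical.

B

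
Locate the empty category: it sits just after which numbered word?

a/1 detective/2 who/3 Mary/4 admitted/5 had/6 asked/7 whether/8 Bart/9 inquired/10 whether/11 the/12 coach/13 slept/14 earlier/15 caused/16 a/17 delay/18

5

The displaced element is "a detective" (word 2).
It is linked across 1 clause boundary (Ø).
It functions as the subject of "asked", so the gap sits immediately after word 5 ("admitted").
Base order: Mary admitted that a detective had asked whether Bart inquired whether the coach slept earlier.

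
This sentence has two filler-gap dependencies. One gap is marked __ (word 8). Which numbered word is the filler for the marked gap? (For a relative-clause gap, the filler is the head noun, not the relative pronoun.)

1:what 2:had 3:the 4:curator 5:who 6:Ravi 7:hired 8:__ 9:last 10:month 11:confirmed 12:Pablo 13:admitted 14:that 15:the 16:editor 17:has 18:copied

4

The marked gap is inside the relative clause, the direct object of "hired".
Its filler is the head noun "curator" (via "who"), at word 4.
(The other dependency links word 1 to a gap after word 18.)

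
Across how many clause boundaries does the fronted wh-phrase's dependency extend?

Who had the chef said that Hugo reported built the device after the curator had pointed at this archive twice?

2

"who" is extracted from the subject of "built".
Boundaries crossed, outermost first: [that], [Ø] — 2 in total.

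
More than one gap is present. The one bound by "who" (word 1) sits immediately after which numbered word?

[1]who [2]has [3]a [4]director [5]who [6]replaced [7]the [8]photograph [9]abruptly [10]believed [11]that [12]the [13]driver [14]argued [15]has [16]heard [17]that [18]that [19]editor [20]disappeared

14

The displaced element is "who" (word 1).
It is linked across 2 clause boundaries (that → Ø).
It functions as the subject of "heard", so the gap sits immediately after word 14 ("argued").
Base order: A director who replaced the photograph abruptly has believed that the driver argued that who has heard that that editor disappeared.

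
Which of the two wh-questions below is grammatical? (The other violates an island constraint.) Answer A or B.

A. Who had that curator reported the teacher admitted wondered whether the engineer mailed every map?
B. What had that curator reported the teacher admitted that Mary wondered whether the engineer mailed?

A

In B, the wh-phrase is extracted from inside a wh-island (introduced by "whether"), which blocks movement.
In A, the extraction path crosses only that-complement boundaries, which are transparent.
So A is grammatical.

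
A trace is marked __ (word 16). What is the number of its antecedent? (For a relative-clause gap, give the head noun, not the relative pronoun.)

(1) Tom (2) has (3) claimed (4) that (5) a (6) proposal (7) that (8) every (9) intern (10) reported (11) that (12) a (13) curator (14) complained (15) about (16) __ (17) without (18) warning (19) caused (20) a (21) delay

The gap at 16 is the prepositional object of "complained", inside a relative clause.
The relative pronoun is "that" (word 7); it is bound by the head noun immediately before it.
Its filler is the head noun "proposal", at word 6.

6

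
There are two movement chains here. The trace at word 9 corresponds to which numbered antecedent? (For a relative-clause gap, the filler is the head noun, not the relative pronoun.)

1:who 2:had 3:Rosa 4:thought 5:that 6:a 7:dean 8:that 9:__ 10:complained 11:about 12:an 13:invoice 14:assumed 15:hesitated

7

The marked gap is inside the relative clause, the subject of "complained".
Its filler is the head noun "dean" (via "that"), at word 7.
(The other dependency links word 1 to a gap after word 14.)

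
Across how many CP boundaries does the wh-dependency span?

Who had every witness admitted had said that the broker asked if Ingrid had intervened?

"who" is extracted from the subject of "said".
Boundaries crossed, outermost first: [Ø] — 1 in total.

1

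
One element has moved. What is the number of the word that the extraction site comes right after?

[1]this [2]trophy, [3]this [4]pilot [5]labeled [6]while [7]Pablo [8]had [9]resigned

5

The displaced element is "this trophy" (word 2).
It functions as the direct object of "labeled", so the gap sits immediately after word 5 ("labeled").
Base order: This pilot labeled this trophy while Pablo had resigned.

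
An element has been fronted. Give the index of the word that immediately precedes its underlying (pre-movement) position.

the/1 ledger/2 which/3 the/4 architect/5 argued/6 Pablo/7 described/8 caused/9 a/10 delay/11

8

The displaced element is "the ledger" (word 2).
It is linked across 1 clause boundary (Ø).
It functions as the direct object of "described", so the gap sits immediately after word 8 ("described").
Base order: The architect argued Pablo described the ledger.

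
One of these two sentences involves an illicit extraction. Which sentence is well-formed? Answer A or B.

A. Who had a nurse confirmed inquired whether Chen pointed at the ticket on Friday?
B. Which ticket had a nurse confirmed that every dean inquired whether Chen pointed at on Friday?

A

In B, the wh-phrase is extracted from inside a wh-island (introduced by "whether"), which blocks movement.
In A, the extraction path crosses only that-complement boundaries, which are transparent.
So A is grammatical.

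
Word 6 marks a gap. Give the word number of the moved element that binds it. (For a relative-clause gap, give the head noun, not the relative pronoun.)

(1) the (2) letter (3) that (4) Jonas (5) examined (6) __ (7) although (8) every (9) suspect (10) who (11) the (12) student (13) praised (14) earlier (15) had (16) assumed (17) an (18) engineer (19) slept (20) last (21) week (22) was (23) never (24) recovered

2

The gap at 6 is the object of "examined", inside a relative clause.
The relative pronoun is "that" (word 3); it is bound by the head noun immediately before it.
Its filler is the head noun "letter", at word 2.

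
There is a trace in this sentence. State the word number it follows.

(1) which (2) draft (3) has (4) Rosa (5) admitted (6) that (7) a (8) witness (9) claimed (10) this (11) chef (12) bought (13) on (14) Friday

12

The displaced element is "which draft" (word 2).
It is linked across 2 clause boundaries (that → Ø).
It functions as the direct object of "bought", so the gap sits immediately after word 12 ("bought").
Base order: Rosa has admitted that a witness claimed this chef bought which draft on Friday.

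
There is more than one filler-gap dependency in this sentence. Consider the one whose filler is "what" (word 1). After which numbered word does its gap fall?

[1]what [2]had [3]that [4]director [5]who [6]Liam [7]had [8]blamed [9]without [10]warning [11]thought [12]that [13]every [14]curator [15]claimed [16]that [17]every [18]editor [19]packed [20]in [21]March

19

The displaced element is "what" (word 1).
It is linked across 2 clause boundaries (that → that).
It functions as the direct object of "packed", so the gap sits immediately after word 19 ("packed").
Base order: That director who Liam had blamed without warning had thought that every curator claimed that every editor packed what in March.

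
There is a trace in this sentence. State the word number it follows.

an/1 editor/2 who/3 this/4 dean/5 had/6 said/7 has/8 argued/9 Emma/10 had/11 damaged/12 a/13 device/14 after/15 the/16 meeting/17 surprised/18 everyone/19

The displaced element is "an editor" (word 2).
It is linked across 1 clause boundary (Ø).
It functions as the subject of "argued", so the gap sits immediately after word 7 ("said").
Base order: This dean had said that an editor has argued Emma had damaged a device after the meeting.

7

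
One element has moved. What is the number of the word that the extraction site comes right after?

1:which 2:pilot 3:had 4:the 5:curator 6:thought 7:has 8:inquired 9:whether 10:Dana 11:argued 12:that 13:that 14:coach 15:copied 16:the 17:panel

6

The displaced element is "which pilot" (word 2).
It is linked across 1 clause boundary (Ø).
It functions as the subject of "inquired", so the gap sits immediately after word 6 ("thought").
Base order: The curator had thought which pilot has inquired whether Dana argued that that coach copied the panel.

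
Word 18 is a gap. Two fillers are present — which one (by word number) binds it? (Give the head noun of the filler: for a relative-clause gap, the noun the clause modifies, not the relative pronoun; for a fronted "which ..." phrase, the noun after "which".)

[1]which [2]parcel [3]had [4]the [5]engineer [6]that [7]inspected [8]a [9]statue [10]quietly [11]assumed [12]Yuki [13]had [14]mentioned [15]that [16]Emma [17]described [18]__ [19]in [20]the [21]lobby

The marked gap is the direct object of "described".
Its filler is the fronted wh-phrase "which parcel", at word 2.
(The other dependency links word 5 to a gap after word 6.)

2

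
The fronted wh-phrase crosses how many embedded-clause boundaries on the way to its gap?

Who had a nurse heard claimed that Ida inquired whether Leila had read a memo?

"who" is extracted from the subject of "claimed".
Boundaries crossed, outermost first: [Ø] — 1 in total.

1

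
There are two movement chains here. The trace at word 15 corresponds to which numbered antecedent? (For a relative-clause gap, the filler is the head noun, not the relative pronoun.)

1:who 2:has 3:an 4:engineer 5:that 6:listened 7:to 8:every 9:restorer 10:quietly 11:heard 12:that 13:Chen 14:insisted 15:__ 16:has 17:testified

1

The marked gap is the subject of "testified".
Its filler is the fronted wh-phrase "who", at word 1.
(The other dependency links word 4 to a gap after word 5.)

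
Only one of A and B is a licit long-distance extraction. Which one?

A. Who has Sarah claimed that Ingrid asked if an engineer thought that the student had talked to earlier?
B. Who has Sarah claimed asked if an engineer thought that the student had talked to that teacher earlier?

In A, the wh-phrase is extracted from inside a wh-island (introduced by "if"), which blocks movement.
In B, the extraction path crosses only that-complement boundaries, which are transparent.
So B is grammatical.

B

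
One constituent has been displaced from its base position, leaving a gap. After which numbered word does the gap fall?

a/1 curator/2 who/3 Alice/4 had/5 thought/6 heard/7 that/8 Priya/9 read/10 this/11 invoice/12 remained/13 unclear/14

The displaced element is "a curator" (word 2).
It is linked across 1 clause boundary (Ø).
It functions as the subject of "heard", so the gap sits immediately after word 6 ("thought").
Base order: Alice had thought that a curator heard that Priya read this invoice.

6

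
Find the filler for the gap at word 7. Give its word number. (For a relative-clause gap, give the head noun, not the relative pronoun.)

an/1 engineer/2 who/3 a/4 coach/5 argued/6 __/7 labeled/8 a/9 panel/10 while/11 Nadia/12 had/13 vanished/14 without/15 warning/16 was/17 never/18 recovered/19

2

The gap at 7 is the subject of "labeled", inside a relative clause.
The relative pronoun is "who" (word 3); it is bound by the head noun immediately before it.
Its filler is the head noun "engineer", at word 2.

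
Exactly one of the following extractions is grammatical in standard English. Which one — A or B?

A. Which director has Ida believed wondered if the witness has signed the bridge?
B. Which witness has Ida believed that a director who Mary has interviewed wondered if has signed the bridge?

A

In B, the wh-phrase is extracted from inside a wh-island (introduced by "if"), which blocks movement.
In A, the extraction path crosses only that-complement boundaries, which are transparent.
So A is grammatical.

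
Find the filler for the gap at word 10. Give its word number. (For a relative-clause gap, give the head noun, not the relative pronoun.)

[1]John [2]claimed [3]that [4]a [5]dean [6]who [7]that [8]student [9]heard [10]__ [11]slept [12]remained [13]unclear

5

The gap at 10 is the subject of "slept", inside a relative clause.
The relative pronoun is "who" (word 6); it is bound by the head noun immediately before it.
Its filler is the head noun "dean", at word 5.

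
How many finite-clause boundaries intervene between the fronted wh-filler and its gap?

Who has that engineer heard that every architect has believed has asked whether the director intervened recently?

"who" is extracted from the subject of "asked".
Boundaries crossed, outermost first: [that], [Ø] — 2 in total.

2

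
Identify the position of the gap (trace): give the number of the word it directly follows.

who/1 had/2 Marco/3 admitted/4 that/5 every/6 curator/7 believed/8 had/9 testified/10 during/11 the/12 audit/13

8

The displaced element is "who" (word 1).
It is linked across 2 clause boundaries (that → Ø).
It functions as the subject of "testified", so the gap sits immediately after word 8 ("believed").
Base order: Marco had admitted that every curator believed who had testified during the audit.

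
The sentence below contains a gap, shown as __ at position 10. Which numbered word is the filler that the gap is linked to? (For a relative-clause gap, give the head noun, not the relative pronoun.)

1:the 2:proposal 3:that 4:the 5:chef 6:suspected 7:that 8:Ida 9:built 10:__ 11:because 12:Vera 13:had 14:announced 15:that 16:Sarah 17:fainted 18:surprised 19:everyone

The gap at 10 is the object of "built", inside a relative clause.
The relative pronoun is "that" (word 3); it is bound by the head noun immediately before it.
Its filler is the head noun "proposal", at word 2.

2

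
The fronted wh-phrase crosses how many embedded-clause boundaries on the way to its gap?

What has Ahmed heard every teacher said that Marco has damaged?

"what" is extracted from the object of "damaged".
Boundaries crossed, outermost first: [Ø], [that] — 2 in total.

2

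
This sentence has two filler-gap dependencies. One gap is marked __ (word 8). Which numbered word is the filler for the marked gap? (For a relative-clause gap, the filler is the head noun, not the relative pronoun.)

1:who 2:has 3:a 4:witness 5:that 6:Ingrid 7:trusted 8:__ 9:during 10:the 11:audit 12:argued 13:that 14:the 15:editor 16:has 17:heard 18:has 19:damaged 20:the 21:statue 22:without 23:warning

The marked gap is inside the relative clause, the direct object of "trusted".
Its filler is the head noun "witness" (via "that"), at word 4.
(The other dependency links word 1 to a gap after word 17.)

4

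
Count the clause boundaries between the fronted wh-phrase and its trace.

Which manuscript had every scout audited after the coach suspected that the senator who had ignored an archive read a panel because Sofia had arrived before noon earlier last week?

"which manuscript" originates inside the matrix clause — no clause boundary is crossed.

0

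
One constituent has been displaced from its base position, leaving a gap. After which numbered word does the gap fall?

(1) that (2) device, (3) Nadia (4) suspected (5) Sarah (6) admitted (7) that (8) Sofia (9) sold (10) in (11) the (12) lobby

9

The displaced element is "that device" (word 2).
It is linked across 2 clause boundaries (Ø → that).
It functions as the direct object of "sold", so the gap sits immediately after word 9 ("sold").
Base order: Nadia suspected Sarah admitted that Sofia sold that device in the lobby.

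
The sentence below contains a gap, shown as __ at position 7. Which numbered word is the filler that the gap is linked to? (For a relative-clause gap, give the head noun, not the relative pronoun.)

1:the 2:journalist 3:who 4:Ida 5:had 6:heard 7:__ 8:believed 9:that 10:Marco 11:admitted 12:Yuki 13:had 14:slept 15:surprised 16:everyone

The gap at 7 is the subject of "believed", inside a relative clause.
The relative pronoun is "who" (word 3); it is bound by the head noun immediately before it.
Its filler is the head noun "journalist", at word 2.

2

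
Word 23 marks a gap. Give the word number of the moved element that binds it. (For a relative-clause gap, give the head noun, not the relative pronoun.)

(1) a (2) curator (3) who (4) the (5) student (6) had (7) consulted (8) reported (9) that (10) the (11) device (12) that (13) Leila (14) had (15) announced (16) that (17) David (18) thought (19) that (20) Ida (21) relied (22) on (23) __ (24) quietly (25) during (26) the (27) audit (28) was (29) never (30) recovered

The gap at 23 is the prepositional object of "relied", inside a relative clause.
The relative pronoun is "that" (word 12); it is bound by the head noun immediately before it.
Its filler is the head noun "device", at word 11.

11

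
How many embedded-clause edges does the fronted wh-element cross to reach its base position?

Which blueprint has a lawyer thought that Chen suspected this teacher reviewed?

"which blueprint" is extracted from the object of "reviewed".
Boundaries crossed, outermost first: [that], [Ø] — 2 in total.

2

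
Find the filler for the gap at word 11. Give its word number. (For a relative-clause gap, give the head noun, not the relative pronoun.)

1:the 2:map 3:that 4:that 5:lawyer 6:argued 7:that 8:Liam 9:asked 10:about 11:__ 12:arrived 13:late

The gap at 11 is the prepositional object of "asked", inside a relative clause.
The relative pronoun is "that" (word 3); it is bound by the head noun immediately before it.
Its filler is the head noun "map", at word 2.

2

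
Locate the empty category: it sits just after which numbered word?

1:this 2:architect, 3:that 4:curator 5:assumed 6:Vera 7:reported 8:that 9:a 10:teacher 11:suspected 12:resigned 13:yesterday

The displaced element is "this architect" (word 2).
It is linked across 3 clause boundaries (Ø → that → Ø).
It functions as the subject of "resigned", so the gap sits immediately after word 11 ("suspected").
Base order: That curator assumed Vera reported that a teacher suspected that this architect resigned yesterday.

11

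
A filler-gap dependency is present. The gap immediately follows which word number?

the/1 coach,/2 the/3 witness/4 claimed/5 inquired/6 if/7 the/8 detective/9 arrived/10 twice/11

5

The displaced element is "the coach" (word 2).
It is linked across 1 clause boundary (Ø).
It functions as the subject of "inquired", so the gap sits immediately after word 5 ("claimed").
Base order: The witness claimed that the coach inquired if the detective arrived twice.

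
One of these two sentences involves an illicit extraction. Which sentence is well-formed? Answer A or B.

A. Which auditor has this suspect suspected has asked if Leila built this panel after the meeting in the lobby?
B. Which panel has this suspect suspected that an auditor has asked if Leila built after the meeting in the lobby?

A

In B, the wh-phrase is extracted from inside a wh-island (introduced by "if"), which blocks movement.
In A, the extraction path crosses only that-complement boundaries, which are transparent.
So A is grammatical.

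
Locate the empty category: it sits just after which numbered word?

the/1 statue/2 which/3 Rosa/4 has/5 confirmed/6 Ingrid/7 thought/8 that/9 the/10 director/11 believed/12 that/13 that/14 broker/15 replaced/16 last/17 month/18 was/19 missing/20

The displaced element is "the statue" (word 2).
It is linked across 3 clause boundaries (Ø → that → that).
It functions as the direct object of "replaced", so the gap sits immediately after word 16 ("replaced").
Base order: Rosa has confirmed Ingrid thought that the director believed that that broker replaced the statue last month.

16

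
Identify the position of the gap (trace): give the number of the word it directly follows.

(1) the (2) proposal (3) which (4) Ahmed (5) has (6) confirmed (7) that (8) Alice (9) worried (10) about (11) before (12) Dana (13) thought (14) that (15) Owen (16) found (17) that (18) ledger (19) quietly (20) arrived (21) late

10

The displaced element is "the proposal" (word 2).
It is linked across 1 clause boundary (that).
It functions as the object of the preposition "about" of "worried", so the gap sits immediately after word 10 ("about").
Base order: Ahmed has confirmed that Alice worried about the proposal before Dana thought that Owen found that ledger quietly.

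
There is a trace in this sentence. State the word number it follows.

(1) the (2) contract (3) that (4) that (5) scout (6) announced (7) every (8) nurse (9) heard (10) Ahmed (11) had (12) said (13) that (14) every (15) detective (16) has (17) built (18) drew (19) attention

17

The displaced element is "the contract" (word 2).
It is linked across 3 clause boundaries (Ø → Ø → that).
It functions as the direct object of "built", so the gap sits immediately after word 17 ("built").
Base order: That scout announced every nurse heard Ahmed had said that every detective has built the contract.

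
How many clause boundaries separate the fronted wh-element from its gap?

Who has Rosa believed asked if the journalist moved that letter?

1

"who" is extracted from the subject of "asked".
Boundaries crossed, outermost first: [Ø] — 1 in total.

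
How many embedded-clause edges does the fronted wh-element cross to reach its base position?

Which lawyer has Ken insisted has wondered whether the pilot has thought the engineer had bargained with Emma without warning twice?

"which lawyer" is extracted from the subject of "wondered".
Boundaries crossed, outermost first: [Ø] — 1 in total.

1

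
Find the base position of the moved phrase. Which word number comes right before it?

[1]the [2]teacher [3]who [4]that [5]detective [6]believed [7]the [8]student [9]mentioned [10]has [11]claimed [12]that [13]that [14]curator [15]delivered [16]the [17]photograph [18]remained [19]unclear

9

The displaced element is "the teacher" (word 2).
It is linked across 2 clause boundaries (Ø → Ø).
It functions as the subject of "claimed", so the gap sits immediately after word 9 ("mentioned").
Base order: That detective believed the student mentioned that the teacher has claimed that that curator delivered the photograph.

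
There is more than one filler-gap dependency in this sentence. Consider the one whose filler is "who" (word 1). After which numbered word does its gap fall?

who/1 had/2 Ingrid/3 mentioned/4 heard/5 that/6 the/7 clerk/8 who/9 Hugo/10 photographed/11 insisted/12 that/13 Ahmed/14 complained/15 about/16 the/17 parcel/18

4

The displaced element is "who" (word 1).
It is linked across 1 clause boundary (Ø).
It functions as the subject of "heard", so the gap sits immediately after word 4 ("mentioned").
Base order: Ingrid had mentioned that who heard that the clerk who Hugo photographed insisted that Ahmed complained about the parcel.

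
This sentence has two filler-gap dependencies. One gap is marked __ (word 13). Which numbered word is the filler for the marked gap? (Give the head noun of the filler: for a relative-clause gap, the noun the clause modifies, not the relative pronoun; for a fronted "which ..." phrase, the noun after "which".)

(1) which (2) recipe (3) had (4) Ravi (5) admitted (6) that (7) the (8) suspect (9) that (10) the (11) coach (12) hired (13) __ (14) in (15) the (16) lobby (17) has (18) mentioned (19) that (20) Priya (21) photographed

8

The marked gap is inside the relative clause, the direct object of "hired".
Its filler is the head noun "suspect" (via "that"), at word 8.
(The other dependency links word 2 to a gap after word 21.)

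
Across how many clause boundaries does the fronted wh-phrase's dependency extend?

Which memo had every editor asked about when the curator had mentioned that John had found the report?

"which memo" originates inside the matrix clause — no clause boundary is crossed.

0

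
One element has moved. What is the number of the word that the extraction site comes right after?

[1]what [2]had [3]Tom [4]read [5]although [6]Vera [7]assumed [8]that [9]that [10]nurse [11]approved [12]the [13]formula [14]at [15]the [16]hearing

The displaced element is "what" (word 1).
It functions as the direct object of "read", so the gap sits immediately after word 4 ("read").
Base order: Tom had read what although Vera assumed that that nurse approved the formula at the hearing.

4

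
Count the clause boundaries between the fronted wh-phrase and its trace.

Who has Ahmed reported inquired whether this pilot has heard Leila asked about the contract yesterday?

"who" is extracted from the subject of "inquired".
Boundaries crossed, outermost first: [Ø] — 1 in total.

1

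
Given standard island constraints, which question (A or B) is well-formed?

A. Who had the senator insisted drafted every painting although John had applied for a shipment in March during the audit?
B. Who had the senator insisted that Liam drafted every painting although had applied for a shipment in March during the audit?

A

In B, the wh-phrase is extracted from inside an adjunct island (introduced by "although"), which blocks movement.
In A, the extraction path crosses only that-complement boundaries, which are transparent.
So A is grammatical.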